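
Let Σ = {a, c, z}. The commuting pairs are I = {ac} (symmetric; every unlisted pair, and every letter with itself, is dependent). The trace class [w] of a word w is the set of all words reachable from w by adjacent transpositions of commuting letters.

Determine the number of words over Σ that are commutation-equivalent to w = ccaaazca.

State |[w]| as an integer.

0(c) covers ∅
1(c) covers 0:c
2(a) covers ∅
3(a) covers 2:a
4(a) covers 3:a
5(z) covers 1:c, 4:a
6(c) covers 5:z
7(a) covers 5:z
floor of heap: 0:c, 2:a
completions by unplaced set U, small U first (add the entries for U minus each lowest piece of U):
  |U|=1: {6}:1  {7}:1
  |U|=2: {6,7}:2
  |U|=3: {5,6,7}:2
  |U|=4: {1,5,6,7}:2  {4,5,6,7}:2
  |U|=5: {0,1,5,6,7}:2  {1,4,5,6,7}:4  {3,4,5,6,7}:2
  |U|=6: {0,1,4,5,6,7}:6  {1,3,4,5,6,7}:6  {2,3,4,5,6,7}:2
  start at 0(c): 8
  start at 2(a): 12
sum over floor = 20

20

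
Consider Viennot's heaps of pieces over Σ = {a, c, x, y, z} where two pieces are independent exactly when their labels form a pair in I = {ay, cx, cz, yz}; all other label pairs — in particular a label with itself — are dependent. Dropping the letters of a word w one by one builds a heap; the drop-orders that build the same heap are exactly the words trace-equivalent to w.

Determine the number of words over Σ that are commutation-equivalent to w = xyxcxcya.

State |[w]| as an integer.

drop 0:x onto floor
drop 1:y onto {0:x}
drop 2:x onto {1:y}
drop 3:c onto {1:y}
drop 4:x onto {2:x}
drop 5:c onto {3:c}
drop 6:y onto {4:x, 5:c}
drop 7:a onto {4:x, 5:c}
ground layer = {0:x}
drop-orders for the pieces not yet dropped (sum over which currently-grounded one goes next):
  1 to go: {6} 1  {7} 1
  2 to go: {6,7} 2
  3 to go: {4,6,7} 2  {5,6,7} 2
  4 to go: {2,4,6,7} 2  {3,5,6,7} 2  {4,5,6,7} 4
  5 to go: {2,4,5,6,7} 6  {3,4,5,6,7} 6
  6 to go: {2,3,4,5,6,7} 12
  if 0:x drops first: 12 orders

12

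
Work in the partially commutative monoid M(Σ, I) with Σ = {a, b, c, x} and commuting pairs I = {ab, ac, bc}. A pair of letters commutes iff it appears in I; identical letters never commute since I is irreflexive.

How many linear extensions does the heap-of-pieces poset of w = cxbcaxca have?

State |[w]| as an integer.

12

drop 0:c onto floor
drop 1:x onto {0:c}
drop 2:b onto {1:x}
drop 3:c onto {1:x}
drop 4:a onto {1:x}
drop 5:x onto {2:b, 3:c, 4:a}
drop 6:c onto {5:x}
drop 7:a onto {5:x}
ground layer = {0:c}
drop-orders for the pieces not yet dropped (sum over which currently-grounded one goes next):
  1 to go: {6} 1  {7} 1
  2 to go: {6,7} 2
  3 to go: {5,6,7} 2
  4 to go: {2,5,6,7} 2  {3,5,6,7} 2  {4,5,6,7} 2
  5 to go: {2,3,5,6,7} 4  {2,4,5,6,7} 4  {3,4,5,6,7} 4
  6 to go: {2,3,4,5,6,7} 12
  if 0:c drops first: 12 orders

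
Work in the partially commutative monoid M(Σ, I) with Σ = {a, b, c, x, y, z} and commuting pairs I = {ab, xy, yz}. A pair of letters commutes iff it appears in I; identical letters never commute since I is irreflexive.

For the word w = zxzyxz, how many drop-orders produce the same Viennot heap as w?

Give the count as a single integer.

drop 0:z onto floor
drop 1:x onto {0:z}
drop 2:z onto {1:x}
drop 3:y onto floor
drop 4:x onto {2:z}
drop 5:z onto {4:x}
ground layer = {0:z, 3:y}
drop-orders for the pieces not yet dropped (sum over which currently-grounded one goes next):
  1 to go: {3} 1  {5} 1
  2 to go: {3,5} 2  {4,5} 1
  3 to go: {2,4,5} 1  {3,4,5} 3
  4 to go: {1,2,4,5} 1  {2,3,4,5} 4
  if 0:z drops first: 5 orders
  if 3:y drops first: 1 orders
heap linearizations: 6

6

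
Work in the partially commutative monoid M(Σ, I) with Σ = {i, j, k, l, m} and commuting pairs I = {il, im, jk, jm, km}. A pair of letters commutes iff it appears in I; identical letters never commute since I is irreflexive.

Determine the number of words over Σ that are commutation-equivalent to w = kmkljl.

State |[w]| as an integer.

#0=k has no predecessor
#1=m has no predecessor
#2=k depends on [0:k]
#3=l depends on [1:m, 2:k]
#4=j depends on [3:l]
#5=l depends on [4:j]
sources: [0:k, 1:m]
N(rest) = Σ N(rest − s) over sources s of rest; N(one piece) = 1:
  size 1 → [5]=1
  size 2 → [4,5]=1
  size 3 → [3,4,5]=1
  size 4 → [1,3,4,5]=1  [2,3,4,5]=1
  first=0(k) contributes 2
  first=1(m) contributes 1
|[w]| = 3

3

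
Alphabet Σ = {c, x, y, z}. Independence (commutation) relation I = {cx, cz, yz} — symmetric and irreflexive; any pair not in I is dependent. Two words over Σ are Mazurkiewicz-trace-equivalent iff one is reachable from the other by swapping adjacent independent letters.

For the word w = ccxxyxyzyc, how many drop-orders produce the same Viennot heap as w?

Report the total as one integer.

piece 0:c — minimal
piece 1:c rests on {0:c}
piece 2:x — minimal
piece 3:x rests on {2:x}
piece 4:y rests on {1:c, 3:x}
piece 5:x rests on {4:y}
piece 6:y rests on {5:x}
piece 7:z rests on {5:x}
piece 8:y rests on {6:y}
piece 9:c rests on {8:y}
minimal pieces: {0:c, 2:x}
ways to finish when only these pieces remain (= sum over removing one remaining piece with nothing left below it):
  1 left: {7}→1  {9}→1
  2 left: {7,9}→2  {8,9}→1
  3 left: {6,8,9}→1  {7,8,9}→3
  4 left: {6,7,8,9}→4
  5 left: {5,6,7,8,9}→4
  6 left: {4,5,6,7,8,9}→4
  7 left: {1,4,5,6,7,8,9}→4  {3,4,5,6,7,8,9}→4
  8 left: {0,1,4,5,6,7,8,9}→4  {1,3,4,5,6,7,8,9}→8  {2,3,4,5,6,7,8,9}→4
  placing 0:c first → 12 extensions
  placing 2:x first → 12 extensions
total linear extensions = 24

24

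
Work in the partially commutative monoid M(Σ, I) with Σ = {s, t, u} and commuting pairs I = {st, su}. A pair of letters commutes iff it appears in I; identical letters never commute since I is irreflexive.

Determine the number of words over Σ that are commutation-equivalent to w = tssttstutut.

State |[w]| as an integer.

0(t) covers ∅
1(s) covers ∅
2(s) covers 1:s
3(t) covers 0:t
4(t) covers 3:t
5(s) covers 2:s
6(t) covers 4:t
7(u) covers 6:t
8(t) covers 7:u
9(u) covers 8:t
10(t) covers 9:u
floor of heap: 0:t, 1:s
completions by unplaced set U, small U first (add the entries for U minus each lowest piece of U):
  |U|=1: {5}:1  {10}:1
  |U|=2: {2,5}:1  {5,10}:2  {9,10}:1
  |U|=3: {1,2,5}:1  {2,5,10}:3  {5,9,10}:3  {8,9,10}:1
  |U|=4: {1,2,5,10}:4  {2,5,9,10}:6  {5,8,9,10}:4  {7,8,9,10}:1
  |U|=5: {1,2,5,9,10}:10  {2,5,8,9,10}:10  {5,7,8,9,10}:5  {6,7,8,9,10}:1
  |U|=6: {1,2,5,8,9,10}:20  {2,5,7,8,9,10}:15  {4,6,7,8,9,10}:1  {5,6,7,8,9,10}:6
  |U|=7: {1,2,5,7,8,9,10}:35  {2,5,6,7,8,9,10}:21  {3,4,6,7,8,9,10}:1  {4,5,6,7,8,9,10}:7
  |U|=8: {0,3,4,6,7,8,9,10}:1  {1,2,5,6,7,8,9,10}:56  {2,4,5,6,7,8,9,10}:28  {3,4,5,6,7,8,9,10}:8
  |U|=9: {0,3,4,5,6,7,8,9,10}:9  {1,2,4,5,6,7,8,9,10}:84  {2,3,4,5,6,7,8,9,10}:36
  start at 0(t): 120
  start at 1(s): 45
sum over floor = 165

165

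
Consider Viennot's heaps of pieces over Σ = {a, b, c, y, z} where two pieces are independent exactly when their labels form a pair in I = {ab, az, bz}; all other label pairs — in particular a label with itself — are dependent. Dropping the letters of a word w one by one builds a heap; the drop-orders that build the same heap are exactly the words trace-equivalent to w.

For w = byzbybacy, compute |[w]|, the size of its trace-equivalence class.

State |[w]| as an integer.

4

0(b) covers ∅
1(y) covers 0:b
2(z) covers 1:y
3(b) covers 1:y
4(y) covers 2:z, 3:b
5(b) covers 4:y
6(a) covers 4:y
7(c) covers 5:b, 6:a
8(y) covers 7:c
floor of heap: 0:b
completions by unplaced set U, small U first (add the entries for U minus each lowest piece of U):
  |U|=1: {8}:1
  |U|=2: {7,8}:1
  |U|=3: {5,7,8}:1  {6,7,8}:1
  |U|=4: {5,6,7,8}:2
  |U|=5: {4,5,6,7,8}:2
  |U|=6: {2,4,5,6,7,8}:2  {3,4,5,6,7,8}:2
  |U|=7: {2,3,4,5,6,7,8}:4
  start at 0(b): 4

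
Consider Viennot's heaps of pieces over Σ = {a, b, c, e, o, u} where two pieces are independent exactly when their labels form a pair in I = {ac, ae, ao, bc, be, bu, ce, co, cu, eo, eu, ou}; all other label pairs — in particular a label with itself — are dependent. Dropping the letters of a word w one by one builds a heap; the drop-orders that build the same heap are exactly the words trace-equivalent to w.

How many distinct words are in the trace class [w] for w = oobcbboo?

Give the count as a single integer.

drop 0:o onto floor
drop 1:o onto {0:o}
drop 2:b onto {1:o}
drop 3:c onto floor
drop 4:b onto {2:b}
drop 5:b onto {4:b}
drop 6:o onto {5:b}
drop 7:o onto {6:o}
ground layer = {0:o, 3:c}
drop-orders for the pieces not yet dropped (sum over which currently-grounded one goes next):
  1 to go: {3} 1  {7} 1
  2 to go: {3,7} 2  {6,7} 1
  3 to go: {3,6,7} 3  {5,6,7} 1
  4 to go: {3,5,6,7} 4  {4,5,6,7} 1
  5 to go: {2,4,5,6,7} 1  {3,4,5,6,7} 5
  6 to go: {1,2,4,5,6,7} 1  {2,3,4,5,6,7} 6
  if 0:o drops first: 7 orders
  if 3:c drops first: 1 orders
heap linearizations: 8

8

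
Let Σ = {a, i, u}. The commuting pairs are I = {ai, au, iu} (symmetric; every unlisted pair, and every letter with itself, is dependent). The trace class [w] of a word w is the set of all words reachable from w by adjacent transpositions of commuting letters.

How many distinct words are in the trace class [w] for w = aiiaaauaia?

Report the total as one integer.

840

piece 0:a — minimal
piece 1:i — minimal
piece 2:i rests on {1:i}
piece 3:a rests on {0:a}
piece 4:a rests on {3:a}
piece 5:a rests on {4:a}
piece 6:u — minimal
piece 7:a rests on {5:a}
piece 8:i rests on {2:i}
piece 9:a rests on {7:a}
minimal pieces: {0:a, 1:i, 6:u}
ways to finish when only these pieces remain (= sum over removing one remaining piece with nothing left below it):
  1 left: {6}→1  {8}→1  {9}→1
  2 left: {2,8}→1  {6,8}→2  {6,9}→2  {7,9}→1  {8,9}→2
  3 left: {1,2,8}→1  {2,6,8}→3  {2,8,9}→3  {5,7,9}→1  {6,7,9}→3  {6,8,9}→6  {7,8,9}→3
  4 left: {1,2,6,8}→4  {1,2,8,9}→4  {2,6,8,9}→12  {2,7,8,9}→6  {4,5,7,9}→1  {5,6,7,9}→4  {5,7,8,9}→4  {6,7,8,9}→12
  5 left: {1,2,6,8,9}→20  {1,2,7,8,9}→10  {2,5,7,8,9}→10  {2,6,7,8,9}→30  {3,4,5,7,9}→1  {4,5,6,7,9}→5  {4,5,7,8,9}→5  {5,6,7,8,9}→20
  6 left: {0,3,4,5,7,9}→1  {1,2,5,7,8,9}→20  {1,2,6,7,8,9}→60  {2,4,5,7,8,9}→15  {2,5,6,7,8,9}→60  {3,4,5,6,7,9}→6  {3,4,5,7,8,9}→6  {4,5,6,7,8,9}→30
  7 left: {0,3,4,5,6,7,9}→7  {0,3,4,5,7,8,9}→7  {1,2,4,5,7,8,9}→35  {1,2,5,6,7,8,9}→140  {2,3,4,5,7,8,9}→21  {2,4,5,6,7,8,9}→105  {3,4,5,6,7,8,9}→42
  8 left: {0,2,3,4,5,7,8,9}→28  {0,3,4,5,6,7,8,9}→56  {1,2,3,4,5,7,8,9}→56  {1,2,4,5,6,7,8,9}→280  {2,3,4,5,6,7,8,9}→168
  placing 0:a first → 504 extensions
  placing 1:i first → 252 extensions
  placing 6:u first → 84 extensions
total linear extensions = 840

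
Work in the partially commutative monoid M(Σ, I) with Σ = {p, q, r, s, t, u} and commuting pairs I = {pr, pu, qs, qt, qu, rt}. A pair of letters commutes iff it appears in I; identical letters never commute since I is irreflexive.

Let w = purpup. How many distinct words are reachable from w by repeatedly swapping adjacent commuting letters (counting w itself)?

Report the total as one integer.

#0=p has no predecessor
#1=u has no predecessor
#2=r depends on [1:u]
#3=p depends on [0:p]
#4=u depends on [2:r]
#5=p depends on [3:p]
sources: [0:p, 1:u]
N(rest) = Σ N(rest − s) over sources s of rest; N(one piece) = 1:
  size 1 → [4]=1  [5]=1
  size 2 → [2,4]=1  [3,5]=1  [4,5]=2
  size 3 → [0,3,5]=1  [1,2,4]=1  [2,4,5]=3  [3,4,5]=3
  size 4 → [0,3,4,5]=4  [1,2,4,5]=4  [2,3,4,5]=6
  first=0(p) contributes 10
  first=1(u) contributes 10
|[w]| = 20

20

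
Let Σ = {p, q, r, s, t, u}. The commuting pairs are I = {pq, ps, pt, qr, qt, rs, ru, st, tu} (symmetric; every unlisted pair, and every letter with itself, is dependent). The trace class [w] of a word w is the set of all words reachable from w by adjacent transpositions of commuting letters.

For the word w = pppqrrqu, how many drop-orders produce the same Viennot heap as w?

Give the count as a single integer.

#0=p has no predecessor
#1=p depends on [0:p]
#2=p depends on [1:p]
#3=q has no predecessor
#4=r depends on [2:p]
#5=r depends on [4:r]
#6=q depends on [3:q]
#7=u depends on [2:p, 6:q]
sources: [0:p, 3:q]
N(rest) = Σ N(rest − s) over sources s of rest; N(one piece) = 1:
  size 1 → [5]=1  [7]=1
  size 2 → [4,5]=1  [5,7]=2  [6,7]=1
  size 3 → [3,6,7]=1  [4,5,7]=3  [5,6,7]=3
  size 4 → [2,4,5,7]=3  [3,5,6,7]=4  [4,5,6,7]=6
  size 5 → [1,2,4,5,7]=3  [2,4,5,6,7]=9  [3,4,5,6,7]=10
  size 6 → [0,1,2,4,5,7]=3  [1,2,4,5,6,7]=12  [2,3,4,5,6,7]=19
  first=0(p) contributes 31
  first=3(q) contributes 15
|[w]| = 46

46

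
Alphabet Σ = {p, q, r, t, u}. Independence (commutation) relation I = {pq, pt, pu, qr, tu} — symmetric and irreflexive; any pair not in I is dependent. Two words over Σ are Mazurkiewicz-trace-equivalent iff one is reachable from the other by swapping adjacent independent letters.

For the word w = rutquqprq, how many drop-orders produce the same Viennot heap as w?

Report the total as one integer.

piece 0:r — minimal
piece 1:u rests on {0:r}
piece 2:t rests on {0:r}
piece 3:q rests on {1:u, 2:t}
piece 4:u rests on {3:q}
piece 5:q rests on {4:u}
piece 6:p rests on {0:r}
piece 7:r rests on {4:u, 6:p}
piece 8:q rests on {5:q}
minimal pieces: {0:r}
ways to finish when only these pieces remain (= sum over removing one remaining piece with nothing left below it):
  1 left: {7}→1  {8}→1
  2 left: {5,8}→1  {6,7}→1  {7,8}→2
  3 left: {5,7,8}→3  {6,7,8}→3
  4 left: {4,5,7,8}→3  {5,6,7,8}→6
  5 left: {3,4,5,7,8}→3  {4,5,6,7,8}→9
  6 left: {1,3,4,5,7,8}→3  {2,3,4,5,7,8}→3  {3,4,5,6,7,8}→12
  7 left: {1,2,3,4,5,7,8}→6  {1,3,4,5,6,7,8}→15  {2,3,4,5,6,7,8}→15
  placing 0:r first → 36 extensions

36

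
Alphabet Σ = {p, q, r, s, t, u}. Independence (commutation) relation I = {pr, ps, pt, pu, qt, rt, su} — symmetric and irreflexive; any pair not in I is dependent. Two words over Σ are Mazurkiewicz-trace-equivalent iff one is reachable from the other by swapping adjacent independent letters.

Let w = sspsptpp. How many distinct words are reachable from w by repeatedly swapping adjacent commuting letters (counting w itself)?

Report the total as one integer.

70

#0=s has no predecessor
#1=s depends on [0:s]
#2=p has no predecessor
#3=s depends on [1:s]
#4=p depends on [2:p]
#5=t depends on [3:s]
#6=p depends on [4:p]
#7=p depends on [6:p]
sources: [0:s, 2:p]
N(rest) = Σ N(rest − s) over sources s of rest; N(one piece) = 1:
  size 1 → [5]=1  [7]=1
  size 2 → [3,5]=1  [5,7]=2  [6,7]=1
  size 3 → [1,3,5]=1  [3,5,7]=3  [4,6,7]=1  [5,6,7]=3
  size 4 → [0,1,3,5]=1  [1,3,5,7]=4  [2,4,6,7]=1  [3,5,6,7]=6  [4,5,6,7]=4
  size 5 → [0,1,3,5,7]=5  [1,3,5,6,7]=10  [2,4,5,6,7]=5  [3,4,5,6,7]=10
  size 6 → [0,1,3,5,6,7]=15  [1,3,4,5,6,7]=20  [2,3,4,5,6,7]=15
  first=0(s) contributes 35
  first=2(p) contributes 35
|[w]| = 70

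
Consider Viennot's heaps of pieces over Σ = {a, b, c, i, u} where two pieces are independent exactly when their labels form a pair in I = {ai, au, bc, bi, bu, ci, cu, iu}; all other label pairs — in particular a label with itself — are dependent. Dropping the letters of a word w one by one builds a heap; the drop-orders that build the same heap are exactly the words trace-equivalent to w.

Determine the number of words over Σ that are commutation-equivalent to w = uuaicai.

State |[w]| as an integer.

#0=u has no predecessor
#1=u depends on [0:u]
#2=a has no predecessor
#3=i has no predecessor
#4=c depends on [2:a]
#5=a depends on [4:c]
#6=i depends on [3:i]
sources: [0:u, 2:a, 3:i]
N(rest) = Σ N(rest − s) over sources s of rest; N(one piece) = 1:
  size 1 → [1]=1  [5]=1  [6]=1
  size 2 → [0,1]=1  [1,5]=2  [1,6]=2  [3,6]=1  [4,5]=1  [5,6]=2
  size 3 → [0,1,5]=3  [0,1,6]=3  [1,3,6]=3  [1,4,5]=3  [1,5,6]=6  [2,4,5]=1  [3,5,6]=3  [4,5,6]=3
  size 4 → [0,1,3,6]=6  [0,1,4,5]=6  [0,1,5,6]=12  [1,2,4,5]=4  [1,3,5,6]=12  [1,4,5,6]=12  [2,4,5,6]=4  [3,4,5,6]=6
  size 5 → [0,1,2,4,5]=10  [0,1,3,5,6]=30  [0,1,4,5,6]=30  [1,2,4,5,6]=20  [1,3,4,5,6]=30  [2,3,4,5,6]=10
  first=0(u) contributes 60
  first=2(a) contributes 90
  first=3(i) contributes 60
|[w]| = 210

210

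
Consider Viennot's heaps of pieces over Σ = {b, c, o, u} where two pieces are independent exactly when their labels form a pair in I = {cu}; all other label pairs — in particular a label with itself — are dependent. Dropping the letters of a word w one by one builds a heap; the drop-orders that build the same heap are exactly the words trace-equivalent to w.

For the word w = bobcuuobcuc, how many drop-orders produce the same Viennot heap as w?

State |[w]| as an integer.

9

0(b) covers ∅
1(o) covers 0:b
2(b) covers 1:o
3(c) covers 2:b
4(u) covers 2:b
5(u) covers 4:u
6(o) covers 3:c, 5:u
7(b) covers 6:o
8(c) covers 7:b
9(u) covers 7:b
10(c) covers 8:c
floor of heap: 0:b
completions by unplaced set U, small U first (add the entries for U minus each lowest piece of U):
  |U|=1: {9}:1  {10}:1
  |U|=2: {8,10}:1  {9,10}:2
  |U|=3: {8,9,10}:3
  |U|=4: {7,8,9,10}:3
  |U|=5: {6,7,8,9,10}:3
  |U|=6: {3,6,7,8,9,10}:3  {5,6,7,8,9,10}:3
  |U|=7: {3,5,6,7,8,9,10}:6  {4,5,6,7,8,9,10}:3
  |U|=8: {3,4,5,6,7,8,9,10}:9
  |U|=9: {2,3,4,5,6,7,8,9,10}:9
  start at 0(b): 9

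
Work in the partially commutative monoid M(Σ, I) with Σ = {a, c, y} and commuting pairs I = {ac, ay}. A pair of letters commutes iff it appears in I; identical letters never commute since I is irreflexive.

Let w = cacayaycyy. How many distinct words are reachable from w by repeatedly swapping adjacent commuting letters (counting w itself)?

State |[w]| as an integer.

120

piece 0:c — minimal
piece 1:a — minimal
piece 2:c rests on {0:c}
piece 3:a rests on {1:a}
piece 4:y rests on {2:c}
piece 5:a rests on {3:a}
piece 6:y rests on {4:y}
piece 7:c rests on {6:y}
piece 8:y rests on {7:c}
piece 9:y rests on {8:y}
minimal pieces: {0:c, 1:a}
ways to finish when only these pieces remain (= sum over removing one remaining piece with nothing left below it):
  1 left: {5}→1  {9}→1
  2 left: {3,5}→1  {5,9}→2  {8,9}→1
  3 left: {1,3,5}→1  {3,5,9}→3  {5,8,9}→3  {7,8,9}→1
  4 left: {1,3,5,9}→4  {3,5,8,9}→6  {5,7,8,9}→4  {6,7,8,9}→1
  5 left: {1,3,5,8,9}→10  {3,5,7,8,9}→10  {4,6,7,8,9}→1  {5,6,7,8,9}→5
  6 left: {1,3,5,7,8,9}→20  {2,4,6,7,8,9}→1  {3,5,6,7,8,9}→15  {4,5,6,7,8,9}→6
  7 left: {0,2,4,6,7,8,9}→1  {1,3,5,6,7,8,9}→35  {2,4,5,6,7,8,9}→7  {3,4,5,6,7,8,9}→21
  8 left: {0,2,4,5,6,7,8,9}→8  {1,3,4,5,6,7,8,9}→56  {2,3,4,5,6,7,8,9}→28
  placing 0:c first → 84 extensions
  placing 1:a first → 36 extensions
total linear extensions = 120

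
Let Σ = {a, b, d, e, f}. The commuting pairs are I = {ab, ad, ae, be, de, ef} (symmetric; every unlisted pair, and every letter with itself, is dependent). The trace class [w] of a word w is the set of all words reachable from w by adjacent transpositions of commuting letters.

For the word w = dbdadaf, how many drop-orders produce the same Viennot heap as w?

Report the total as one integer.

#0=d has no predecessor
#1=b depends on [0:d]
#2=d depends on [1:b]
#3=a has no predecessor
#4=d depends on [2:d]
#5=a depends on [3:a]
#6=f depends on [4:d, 5:a]
sources: [0:d, 3:a]
N(rest) = Σ N(rest − s) over sources s of rest; N(one piece) = 1:
  size 1 → [6]=1
  size 2 → [4,6]=1  [5,6]=1
  size 3 → [2,4,6]=1  [3,5,6]=1  [4,5,6]=2
  size 4 → [1,2,4,6]=1  [2,4,5,6]=3  [3,4,5,6]=3
  size 5 → [0,1,2,4,6]=1  [1,2,4,5,6]=4  [2,3,4,5,6]=6
  first=0(d) contributes 10
  first=3(a) contributes 5
|[w]| = 15

15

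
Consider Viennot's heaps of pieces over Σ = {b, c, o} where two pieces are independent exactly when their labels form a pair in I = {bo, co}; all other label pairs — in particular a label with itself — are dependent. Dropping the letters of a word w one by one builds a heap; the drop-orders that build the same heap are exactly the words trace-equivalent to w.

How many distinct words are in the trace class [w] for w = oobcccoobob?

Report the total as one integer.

462

drop 0:o onto floor
drop 1:o onto {0:o}
drop 2:b onto floor
drop 3:c onto {2:b}
drop 4:c onto {3:c}
drop 5:c onto {4:c}
drop 6:o onto {1:o}
drop 7:o onto {6:o}
drop 8:b onto {5:c}
drop 9:o onto {7:o}
drop 10:b onto {8:b}
ground layer = {0:o, 2:b}
drop-orders for the pieces not yet dropped (sum over which currently-grounded one goes next):
  1 to go: {9} 1  {10} 1
  2 to go: {7,9} 1  {8,10} 1  {9,10} 2
  3 to go: {5,8,10} 1  {6,7,9} 1  {7,9,10} 3  {8,9,10} 3
  4 to go: {1,6,7,9} 1  {4,5,8,10} 1  {5,8,9,10} 4  {6,7,9,10} 4  {7,8,9,10} 6
  5 to go: {0,1,6,7,9} 1  {1,6,7,9,10} 5  {3,4,5,8,10} 1  {4,5,8,9,10} 5  {5,7,8,9,10} 10  {6,7,8,9,10} 10
  6 to go: {0,1,6,7,9,10} 6  {1,6,7,8,9,10} 15  {2,3,4,5,8,10} 1  {3,4,5,8,9,10} 6  {4,5,7,8,9,10} 15  {5,6,7,8,9,10} 20
  7 to go: {0,1,6,7,8,9,10} 21  {1,5,6,7,8,9,10} 35  {2,3,4,5,8,9,10} 7  {3,4,5,7,8,9,10} 21  {4,5,6,7,8,9,10} 35
  8 to go: {0,1,5,6,7,8,9,10} 56  {1,4,5,6,7,8,9,10} 70  {2,3,4,5,7,8,9,10} 28  {3,4,5,6,7,8,9,10} 56
  9 to go: {0,1,4,5,6,7,8,9,10} 126  {1,3,4,5,6,7,8,9,10} 126  {2,3,4,5,6,7,8,9,10} 84
  if 0:o drops first: 210 orders
  if 2:b drops first: 252 orders
heap linearizations: 462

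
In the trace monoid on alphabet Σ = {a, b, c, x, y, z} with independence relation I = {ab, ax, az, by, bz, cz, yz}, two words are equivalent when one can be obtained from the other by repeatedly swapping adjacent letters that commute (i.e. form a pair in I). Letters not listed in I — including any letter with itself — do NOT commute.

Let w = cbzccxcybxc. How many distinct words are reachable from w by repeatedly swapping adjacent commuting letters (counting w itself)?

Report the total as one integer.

10

piece 0:c — minimal
piece 1:b rests on {0:c}
piece 2:z — minimal
piece 3:c rests on {1:b}
piece 4:c rests on {3:c}
piece 5:x rests on {2:z, 4:c}
piece 6:c rests on {5:x}
piece 7:y rests on {6:c}
piece 8:b rests on {6:c}
piece 9:x rests on {7:y, 8:b}
piece 10:c rests on {9:x}
minimal pieces: {0:c, 2:z}
ways to finish when only these pieces remain (= sum over removing one remaining piece with nothing left below it):
  1 left: {10}→1
  2 left: {9,10}→1
  3 left: {7,9,10}→1  {8,9,10}→1
  4 left: {7,8,9,10}→2
  5 left: {6,7,8,9,10}→2
  6 left: {5,6,7,8,9,10}→2
  7 left: {2,5,6,7,8,9,10}→2  {4,5,6,7,8,9,10}→2
  8 left: {2,4,5,6,7,8,9,10}→4  {3,4,5,6,7,8,9,10}→2
  9 left: {1,3,4,5,6,7,8,9,10}→2  {2,3,4,5,6,7,8,9,10}→6
  placing 0:c first → 8 extensions
  placing 2:z first → 2 extensions
total linear extensions = 10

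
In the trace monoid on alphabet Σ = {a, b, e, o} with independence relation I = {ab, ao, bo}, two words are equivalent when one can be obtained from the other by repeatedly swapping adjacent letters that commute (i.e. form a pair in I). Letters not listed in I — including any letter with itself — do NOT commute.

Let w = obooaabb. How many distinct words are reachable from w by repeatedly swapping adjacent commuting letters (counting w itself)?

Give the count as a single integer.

piece 0:o — minimal
piece 1:b — minimal
piece 2:o rests on {0:o}
piece 3:o rests on {2:o}
piece 4:a — minimal
piece 5:a rests on {4:a}
piece 6:b rests on {1:b}
piece 7:b rests on {6:b}
minimal pieces: {0:o, 1:b, 4:a}
ways to finish when only these pieces remain (= sum over removing one remaining piece with nothing left below it):
  1 left: {3}→1  {5}→1  {7}→1
  2 left: {2,3}→1  {3,5}→2  {3,7}→2  {4,5}→1  {5,7}→2  {6,7}→1
  3 left: {0,2,3}→1  {1,6,7}→1  {2,3,5}→3  {2,3,7}→3  {3,4,5}→3  {3,5,7}→6  {3,6,7}→3  {4,5,7}→3  {5,6,7}→3
  4 left: {0,2,3,5}→4  {0,2,3,7}→4  {1,3,6,7}→4  {1,5,6,7}→4  {2,3,4,5}→6  {2,3,5,7}→12  {2,3,6,7}→6  {3,4,5,7}→12  {3,5,6,7}→12  {4,5,6,7}→6
  5 left: {0,2,3,4,5}→10  {0,2,3,5,7}→20  {0,2,3,6,7}→10  {1,2,3,6,7}→10  {1,3,5,6,7}→20  {1,4,5,6,7}→10  {2,3,4,5,7}→30  {2,3,5,6,7}→30  {3,4,5,6,7}→30
  6 left: {0,1,2,3,6,7}→20  {0,2,3,4,5,7}→60  {0,2,3,5,6,7}→60  {1,2,3,5,6,7}→60  {1,3,4,5,6,7}→60  {2,3,4,5,6,7}→90
  placing 0:o first → 210 extensions
  placing 1:b first → 210 extensions
  placing 4:a first → 140 extensions
total linear extensions = 560

560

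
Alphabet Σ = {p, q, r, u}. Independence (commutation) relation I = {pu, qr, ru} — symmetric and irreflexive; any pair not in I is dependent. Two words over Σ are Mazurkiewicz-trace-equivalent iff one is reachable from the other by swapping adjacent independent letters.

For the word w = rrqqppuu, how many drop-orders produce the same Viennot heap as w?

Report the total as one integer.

#0=r has no predecessor
#1=r depends on [0:r]
#2=q has no predecessor
#3=q depends on [2:q]
#4=p depends on [1:r, 3:q]
#5=p depends on [4:p]
#6=u depends on [3:q]
#7=u depends on [6:u]
sources: [0:r, 2:q]
N(rest) = Σ N(rest − s) over sources s of rest; N(one piece) = 1:
  size 1 → [5]=1  [7]=1
  size 2 → [4,5]=1  [5,7]=2  [6,7]=1
  size 3 → [1,4,5]=1  [4,5,7]=3  [5,6,7]=3
  size 4 → [0,1,4,5]=1  [1,4,5,7]=4  [4,5,6,7]=6
  size 5 → [0,1,4,5,7]=5  [1,4,5,6,7]=10  [3,4,5,6,7]=6
  size 6 → [0,1,4,5,6,7]=15  [1,3,4,5,6,7]=16  [2,3,4,5,6,7]=6
  first=0(r) contributes 22
  first=2(q) contributes 31
|[w]| = 53

53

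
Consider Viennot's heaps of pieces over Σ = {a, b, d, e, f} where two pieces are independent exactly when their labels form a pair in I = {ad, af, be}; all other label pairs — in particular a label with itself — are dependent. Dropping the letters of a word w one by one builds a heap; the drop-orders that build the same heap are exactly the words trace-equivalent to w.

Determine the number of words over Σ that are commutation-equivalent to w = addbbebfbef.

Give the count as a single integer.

24

0(a) covers ∅
1(d) covers ∅
2(d) covers 1:d
3(b) covers 0:a, 2:d
4(b) covers 3:b
5(e) covers 0:a, 2:d
6(b) covers 4:b
7(f) covers 5:e, 6:b
8(b) covers 7:f
9(e) covers 7:f
10(f) covers 8:b, 9:e
floor of heap: 0:a, 1:d
completions by unplaced set U, small U first (add the entries for U minus each lowest piece of U):
  |U|=1: {10}:1
  |U|=2: {8,10}:1  {9,10}:1
  |U|=3: {8,9,10}:2
  |U|=4: {7,8,9,10}:2
  |U|=5: {5,7,8,9,10}:2  {6,7,8,9,10}:2
  |U|=6: {4,6,7,8,9,10}:2  {5,6,7,8,9,10}:4
  |U|=7: {3,4,6,7,8,9,10}:2  {4,5,6,7,8,9,10}:6
  |U|=8: {3,4,5,6,7,8,9,10}:8
  |U|=9: {0,3,4,5,6,7,8,9,10}:8  {2,3,4,5,6,7,8,9,10}:8
  start at 0(a): 8
  start at 1(d): 16
sum over floor = 24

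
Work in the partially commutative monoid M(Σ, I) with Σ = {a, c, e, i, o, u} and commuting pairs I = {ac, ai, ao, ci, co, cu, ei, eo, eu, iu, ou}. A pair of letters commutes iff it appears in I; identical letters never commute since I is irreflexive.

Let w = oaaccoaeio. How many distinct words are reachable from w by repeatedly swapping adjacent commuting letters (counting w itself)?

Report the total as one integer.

piece 0:o — minimal
piece 1:a — minimal
piece 2:a rests on {1:a}
piece 3:c — minimal
piece 4:c rests on {3:c}
piece 5:o rests on {0:o}
piece 6:a rests on {2:a}
piece 7:e rests on {4:c, 6:a}
piece 8:i rests on {5:o}
piece 9:o rests on {8:i}
minimal pieces: {0:o, 1:a, 3:c}
ways to finish when only these pieces remain (= sum over removing one remaining piece with nothing left below it):
  1 left: {7}→1  {9}→1
  2 left: {4,7}→1  {6,7}→1  {7,9}→2  {8,9}→1
  3 left: {2,6,7}→1  {3,4,7}→1  {4,6,7}→2  {4,7,9}→3  {5,8,9}→1  {6,7,9}→3  {7,8,9}→3
  4 left: {0,5,8,9}→1  {1,2,6,7}→1  {2,4,6,7}→3  {2,6,7,9}→4  {3,4,6,7}→3  {3,4,7,9}→4  {4,6,7,9}→8  {4,7,8,9}→6  {5,7,8,9}→4  {6,7,8,9}→6
  5 left: {0,5,7,8,9}→5  {1,2,4,6,7}→4  {1,2,6,7,9}→5  {2,3,4,6,7}→6  {2,4,6,7,9}→15  {2,6,7,8,9}→10  {3,4,6,7,9}→15  {3,4,7,8,9}→10  {4,5,7,8,9}→10  {4,6,7,8,9}→20  {5,6,7,8,9}→10
  6 left: {0,4,5,7,8,9}→15  {0,5,6,7,8,9}→15  {1,2,3,4,6,7}→10  {1,2,4,6,7,9}→24  {1,2,6,7,8,9}→15  {2,3,4,6,7,9}→36  {2,4,6,7,8,9}→45  {2,5,6,7,8,9}→20  {3,4,5,7,8,9}→20  {3,4,6,7,8,9}→45  {4,5,6,7,8,9}→40
  7 left: {0,2,5,6,7,8,9}→35  {0,3,4,5,7,8,9}→35  {0,4,5,6,7,8,9}→70  {1,2,3,4,6,7,9}→70  {1,2,4,6,7,8,9}→84  {1,2,5,6,7,8,9}→35  {2,3,4,6,7,8,9}→126  {2,4,5,6,7,8,9}→105  {3,4,5,6,7,8,9}→105
  8 left: {0,1,2,5,6,7,8,9}→70  {0,2,4,5,6,7,8,9}→210  {0,3,4,5,6,7,8,9}→210  {1,2,3,4,6,7,8,9}→280  {1,2,4,5,6,7,8,9}→224  {2,3,4,5,6,7,8,9}→336
  placing 0:o first → 840 extensions
  placing 1:a first → 756 extensions
  placing 3:c first → 504 extensions
total linear extensions = 2100

2100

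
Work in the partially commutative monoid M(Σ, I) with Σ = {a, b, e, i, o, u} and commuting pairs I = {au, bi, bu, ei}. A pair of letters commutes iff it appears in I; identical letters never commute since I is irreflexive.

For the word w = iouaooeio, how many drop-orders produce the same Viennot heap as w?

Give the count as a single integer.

4

drop 0:i onto floor
drop 1:o onto {0:i}
drop 2:u onto {1:o}
drop 3:a onto {1:o}
drop 4:o onto {2:u, 3:a}
drop 5:o onto {4:o}
drop 6:e onto {5:o}
drop 7:i onto {5:o}
drop 8:o onto {6:e, 7:i}
ground layer = {0:i}
drop-orders for the pieces not yet dropped (sum over which currently-grounded one goes next):
  1 to go: {8} 1
  2 to go: {6,8} 1  {7,8} 1
  3 to go: {6,7,8} 2
  4 to go: {5,6,7,8} 2
  5 to go: {4,5,6,7,8} 2
  6 to go: {2,4,5,6,7,8} 2  {3,4,5,6,7,8} 2
  7 to go: {2,3,4,5,6,7,8} 4
  if 0:i drops first: 4 orders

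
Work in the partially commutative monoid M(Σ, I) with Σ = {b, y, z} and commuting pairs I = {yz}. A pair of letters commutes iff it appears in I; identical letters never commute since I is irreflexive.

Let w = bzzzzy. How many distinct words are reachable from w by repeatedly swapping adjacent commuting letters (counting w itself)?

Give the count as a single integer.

5

0(b) covers ∅
1(z) covers 0:b
2(z) covers 1:z
3(z) covers 2:z
4(z) covers 3:z
5(y) covers 0:b
floor of heap: 0:b
completions by unplaced set U, small U first (add the entries for U minus each lowest piece of U):
  |U|=1: {4}:1  {5}:1
  |U|=2: {3,4}:1  {4,5}:2
  |U|=3: {2,3,4}:1  {3,4,5}:3
  |U|=4: {1,2,3,4}:1  {2,3,4,5}:4
  start at 0(b): 5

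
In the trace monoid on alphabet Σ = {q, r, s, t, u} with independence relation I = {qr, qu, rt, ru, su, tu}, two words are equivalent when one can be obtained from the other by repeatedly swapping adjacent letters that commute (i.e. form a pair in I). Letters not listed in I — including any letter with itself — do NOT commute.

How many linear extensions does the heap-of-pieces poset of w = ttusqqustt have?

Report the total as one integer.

piece 0:t — minimal
piece 1:t rests on {0:t}
piece 2:u — minimal
piece 3:s rests on {1:t}
piece 4:q rests on {3:s}
piece 5:q rests on {4:q}
piece 6:u rests on {2:u}
piece 7:s rests on {5:q}
piece 8:t rests on {7:s}
piece 9:t rests on {8:t}
minimal pieces: {0:t, 2:u}
ways to finish when only these pieces remain (= sum over removing one remaining piece with nothing left below it):
  1 left: {6}→1  {9}→1
  2 left: {2,6}→1  {6,9}→2  {8,9}→1
  3 left: {2,6,9}→3  {6,8,9}→3  {7,8,9}→1
  4 left: {2,6,8,9}→6  {5,7,8,9}→1  {6,7,8,9}→4
  5 left: {2,6,7,8,9}→10  {4,5,7,8,9}→1  {5,6,7,8,9}→5
  6 left: {2,5,6,7,8,9}→15  {3,4,5,7,8,9}→1  {4,5,6,7,8,9}→6
  7 left: {1,3,4,5,7,8,9}→1  {2,4,5,6,7,8,9}→21  {3,4,5,6,7,8,9}→7
  8 left: {0,1,3,4,5,7,8,9}→1  {1,3,4,5,6,7,8,9}→8  {2,3,4,5,6,7,8,9}→28
  placing 0:t first → 36 extensions
  placing 2:u first → 9 extensions
total linear extensions = 45

45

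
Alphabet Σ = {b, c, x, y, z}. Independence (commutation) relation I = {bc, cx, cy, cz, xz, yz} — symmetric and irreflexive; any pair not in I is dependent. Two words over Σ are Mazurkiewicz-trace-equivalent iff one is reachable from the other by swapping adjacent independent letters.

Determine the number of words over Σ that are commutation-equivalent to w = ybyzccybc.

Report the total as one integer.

252

piece 0:y — minimal
piece 1:b rests on {0:y}
piece 2:y rests on {1:b}
piece 3:z rests on {1:b}
piece 4:c — minimal
piece 5:c rests on {4:c}
piece 6:y rests on {2:y}
piece 7:b rests on {3:z, 6:y}
piece 8:c rests on {5:c}
minimal pieces: {0:y, 4:c}
ways to finish when only these pieces remain (= sum over removing one remaining piece with nothing left below it):
  1 left: {7}→1  {8}→1
  2 left: {3,7}→1  {5,8}→1  {6,7}→1  {7,8}→2
  3 left: {2,6,7}→1  {3,6,7}→2  {3,7,8}→3  {4,5,8}→1  {5,7,8}→3  {6,7,8}→3
  4 left: {2,3,6,7}→3  {2,6,7,8}→4  {3,5,7,8}→6  {3,6,7,8}→8  {4,5,7,8}→4  {5,6,7,8}→6
  5 left: {1,2,3,6,7}→3  {2,3,6,7,8}→15  {2,5,6,7,8}→10  {3,4,5,7,8}→10  {3,5,6,7,8}→20  {4,5,6,7,8}→10
  6 left: {0,1,2,3,6,7}→3  {1,2,3,6,7,8}→18  {2,3,5,6,7,8}→45  {2,4,5,6,7,8}→20  {3,4,5,6,7,8}→40
  7 left: {0,1,2,3,6,7,8}→21  {1,2,3,5,6,7,8}→63  {2,3,4,5,6,7,8}→105
  placing 0:y first → 168 extensions
  placing 4:c first → 84 extensions
total linear extensions = 252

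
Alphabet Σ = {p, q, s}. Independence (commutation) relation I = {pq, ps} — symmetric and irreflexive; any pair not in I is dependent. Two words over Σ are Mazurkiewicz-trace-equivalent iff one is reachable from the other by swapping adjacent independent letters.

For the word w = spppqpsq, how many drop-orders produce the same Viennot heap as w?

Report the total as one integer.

70

piece 0:s — minimal
piece 1:p — minimal
piece 2:p rests on {1:p}
piece 3:p rests on {2:p}
piece 4:q rests on {0:s}
piece 5:p rests on {3:p}
piece 6:s rests on {4:q}
piece 7:q rests on {6:s}
minimal pieces: {0:s, 1:p}
ways to finish when only these pieces remain (= sum over removing one remaining piece with nothing left below it):
  1 left: {5}→1  {7}→1
  2 left: {3,5}→1  {5,7}→2  {6,7}→1
  3 left: {2,3,5}→1  {3,5,7}→3  {4,6,7}→1  {5,6,7}→3
  4 left: {0,4,6,7}→1  {1,2,3,5}→1  {2,3,5,7}→4  {3,5,6,7}→6  {4,5,6,7}→4
  5 left: {0,4,5,6,7}→5  {1,2,3,5,7}→5  {2,3,5,6,7}→10  {3,4,5,6,7}→10
  6 left: {0,3,4,5,6,7}→15  {1,2,3,5,6,7}→15  {2,3,4,5,6,7}→20
  placing 0:s first → 35 extensions
  placing 1:p first → 35 extensions
total linear extensions = 70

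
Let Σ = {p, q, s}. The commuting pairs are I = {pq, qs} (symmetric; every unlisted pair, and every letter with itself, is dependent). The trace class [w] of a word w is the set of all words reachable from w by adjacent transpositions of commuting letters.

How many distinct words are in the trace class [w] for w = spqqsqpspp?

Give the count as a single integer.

drop 0:s onto floor
drop 1:p onto {0:s}
drop 2:q onto floor
drop 3:q onto {2:q}
drop 4:s onto {1:p}
drop 5:q onto {3:q}
drop 6:p onto {4:s}
drop 7:s onto {6:p}
drop 8:p onto {7:s}
drop 9:p onto {8:p}
ground layer = {0:s, 2:q}
drop-orders for the pieces not yet dropped (sum over which currently-grounded one goes next):
  1 to go: {5} 1  {9} 1
  2 to go: {3,5} 1  {5,9} 2  {8,9} 1
  3 to go: {2,3,5} 1  {3,5,9} 3  {5,8,9} 3  {7,8,9} 1
  4 to go: {2,3,5,9} 4  {3,5,8,9} 6  {5,7,8,9} 4  {6,7,8,9} 1
  5 to go: {2,3,5,8,9} 10  {3,5,7,8,9} 10  {4,6,7,8,9} 1  {5,6,7,8,9} 5
  6 to go: {1,4,6,7,8,9} 1  {2,3,5,7,8,9} 20  {3,5,6,7,8,9} 15  {4,5,6,7,8,9} 6
  7 to go: {0,1,4,6,7,8,9} 1  {1,4,5,6,7,8,9} 7  {2,3,5,6,7,8,9} 35  {3,4,5,6,7,8,9} 21
  8 to go: {0,1,4,5,6,7,8,9} 8  {1,3,4,5,6,7,8,9} 28  {2,3,4,5,6,7,8,9} 56
  if 0:s drops first: 84 orders
  if 2:q drops first: 36 orders
heap linearizations: 120

120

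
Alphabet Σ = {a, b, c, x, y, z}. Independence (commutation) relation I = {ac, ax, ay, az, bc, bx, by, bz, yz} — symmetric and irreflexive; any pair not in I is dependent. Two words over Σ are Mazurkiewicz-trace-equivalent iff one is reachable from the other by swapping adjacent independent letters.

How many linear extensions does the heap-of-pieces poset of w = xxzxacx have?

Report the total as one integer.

#0=x has no predecessor
#1=x depends on [0:x]
#2=z depends on [1:x]
#3=x depends on [2:z]
#4=a has no predecessor
#5=c depends on [3:x]
#6=x depends on [5:c]
sources: [0:x, 4:a]
N(rest) = Σ N(rest − s) over sources s of rest; N(one piece) = 1:
  size 1 → [4]=1  [6]=1
  size 2 → [4,6]=2  [5,6]=1
  size 3 → [3,5,6]=1  [4,5,6]=3
  size 4 → [2,3,5,6]=1  [3,4,5,6]=4
  size 5 → [1,2,3,5,6]=1  [2,3,4,5,6]=5
  first=0(x) contributes 6
  first=4(a) contributes 1
|[w]| = 7

7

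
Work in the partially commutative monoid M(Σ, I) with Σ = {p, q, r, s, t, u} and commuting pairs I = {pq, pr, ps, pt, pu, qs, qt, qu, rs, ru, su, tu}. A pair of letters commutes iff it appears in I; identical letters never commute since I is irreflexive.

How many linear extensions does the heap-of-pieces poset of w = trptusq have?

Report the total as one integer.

126

drop 0:t onto floor
drop 1:r onto {0:t}
drop 2:p onto floor
drop 3:t onto {1:r}
drop 4:u onto floor
drop 5:s onto {3:t}
drop 6:q onto {1:r}
ground layer = {0:t, 2:p, 4:u}
drop-orders for the pieces not yet dropped (sum over which currently-grounded one goes next):
  1 to go: {2} 1  {4} 1  {5} 1  {6} 1
  2 to go: {2,4} 2  {2,5} 2  {2,6} 2  {3,5} 1  {4,5} 2  {4,6} 2  {5,6} 2
  3 to go: {2,3,5} 3  {2,4,5} 6  {2,4,6} 6  {2,5,6} 6  {3,4,5} 3  {3,5,6} 3  {4,5,6} 6
  4 to go: {1,3,5,6} 3  {2,3,4,5} 12  {2,3,5,6} 12  {2,4,5,6} 24  {3,4,5,6} 12
  5 to go: {0,1,3,5,6} 3  {1,2,3,5,6} 15  {1,3,4,5,6} 15  {2,3,4,5,6} 60
  if 0:t drops first: 90 orders
  if 2:p drops first: 18 orders
  if 4:u drops first: 18 orders
heap linearizations: 126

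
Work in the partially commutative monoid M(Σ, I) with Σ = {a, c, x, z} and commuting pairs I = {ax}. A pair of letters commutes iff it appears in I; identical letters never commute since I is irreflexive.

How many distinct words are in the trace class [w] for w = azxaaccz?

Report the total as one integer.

#0=a has no predecessor
#1=z depends on [0:a]
#2=x depends on [1:z]
#3=a depends on [1:z]
#4=a depends on [3:a]
#5=c depends on [2:x, 4:a]
#6=c depends on [5:c]
#7=z depends on [6:c]
sources: [0:a]
N(rest) = Σ N(rest − s) over sources s of rest; N(one piece) = 1:
  size 1 → [7]=1
  size 2 → [6,7]=1
  size 3 → [5,6,7]=1
  size 4 → [2,5,6,7]=1  [4,5,6,7]=1
  size 5 → [2,4,5,6,7]=2  [3,4,5,6,7]=1
  size 6 → [2,3,4,5,6,7]=3
  first=0(a) contributes 3

3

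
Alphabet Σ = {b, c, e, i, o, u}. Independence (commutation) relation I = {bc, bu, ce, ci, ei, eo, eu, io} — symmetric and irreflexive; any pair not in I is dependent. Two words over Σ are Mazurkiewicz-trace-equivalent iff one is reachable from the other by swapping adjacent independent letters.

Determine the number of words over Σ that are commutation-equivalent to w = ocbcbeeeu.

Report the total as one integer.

56

#0=o has no predecessor
#1=c depends on [0:o]
#2=b depends on [0:o]
#3=c depends on [1:c]
#4=b depends on [2:b]
#5=e depends on [4:b]
#6=e depends on [5:e]
#7=e depends on [6:e]
#8=u depends on [3:c]
sources: [0:o]
N(rest) = Σ N(rest − s) over sources s of rest; N(one piece) = 1:
  size 1 → [7]=1  [8]=1
  size 2 → [3,8]=1  [6,7]=1  [7,8]=2
  size 3 → [1,3,8]=1  [3,7,8]=3  [5,6,7]=1  [6,7,8]=3
  size 4 → [1,3,7,8]=4  [3,6,7,8]=6  [4,5,6,7]=1  [5,6,7,8]=4
  size 5 → [1,3,6,7,8]=10  [2,4,5,6,7]=1  [3,5,6,7,8]=10  [4,5,6,7,8]=5
  size 6 → [1,3,5,6,7,8]=20  [2,4,5,6,7,8]=6  [3,4,5,6,7,8]=15
  size 7 → [1,3,4,5,6,7,8]=35  [2,3,4,5,6,7,8]=21
  first=0(o) contributes 56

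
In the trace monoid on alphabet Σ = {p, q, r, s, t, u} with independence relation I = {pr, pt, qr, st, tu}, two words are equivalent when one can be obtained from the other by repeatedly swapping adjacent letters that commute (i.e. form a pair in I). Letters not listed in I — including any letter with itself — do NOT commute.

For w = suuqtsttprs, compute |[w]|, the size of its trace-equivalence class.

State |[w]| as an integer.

0(s) covers ∅
1(u) covers 0:s
2(u) covers 1:u
3(q) covers 2:u
4(t) covers 3:q
5(s) covers 3:q
6(t) covers 4:t
7(t) covers 6:t
8(p) covers 5:s
9(r) covers 5:s, 7:t
10(s) covers 8:p, 9:r
floor of heap: 0:s
completions by unplaced set U, small U first (add the entries for U minus each lowest piece of U):
  |U|=1: {10}:1
  |U|=2: {8,10}:1  {9,10}:1
  |U|=3: {7,9,10}:1  {8,9,10}:2
  |U|=4: {5,8,9,10}:2  {6,7,9,10}:1  {7,8,9,10}:3
  |U|=5: {4,6,7,9,10}:1  {5,7,8,9,10}:5  {6,7,8,9,10}:4
  |U|=6: {4,6,7,8,9,10}:5  {5,6,7,8,9,10}:9
  |U|=7: {4,5,6,7,8,9,10}:14
  |U|=8: {3,4,5,6,7,8,9,10}:14
  |U|=9: {2,3,4,5,6,7,8,9,10}:14
  start at 0(s): 14

14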